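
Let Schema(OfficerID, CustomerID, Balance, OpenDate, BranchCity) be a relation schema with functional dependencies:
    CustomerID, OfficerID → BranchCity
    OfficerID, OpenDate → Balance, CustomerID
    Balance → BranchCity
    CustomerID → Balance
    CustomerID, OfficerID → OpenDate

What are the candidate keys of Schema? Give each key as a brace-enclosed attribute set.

{CustomerID, OfficerID}, {OfficerID, OpenDate}

Attributes never on any right-hand side: {OfficerID} — every candidate key must contain it.
{CustomerID, OfficerID} is a candidate key since {CustomerID, OfficerID}⁺ = {Balance, BranchCity, CustomerID, OfficerID, OpenDate} covers every attribute.
{OfficerID, OpenDate} is a candidate key since {OfficerID, OpenDate}⁺ = {Balance, BranchCity, CustomerID, OfficerID, OpenDate} covers every attribute.
These are minimal and exhaustive — every other superkey contains one of them.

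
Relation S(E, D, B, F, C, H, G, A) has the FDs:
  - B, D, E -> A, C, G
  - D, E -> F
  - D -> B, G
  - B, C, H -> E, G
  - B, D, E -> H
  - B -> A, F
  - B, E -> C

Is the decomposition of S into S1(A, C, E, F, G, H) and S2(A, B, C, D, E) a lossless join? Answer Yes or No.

No

S1 ∩ S2 = {A, C, E}; its closure under F is {A, C, E}.
Neither S1 nor S2 is contained in that closure, so the decomposition is lossy.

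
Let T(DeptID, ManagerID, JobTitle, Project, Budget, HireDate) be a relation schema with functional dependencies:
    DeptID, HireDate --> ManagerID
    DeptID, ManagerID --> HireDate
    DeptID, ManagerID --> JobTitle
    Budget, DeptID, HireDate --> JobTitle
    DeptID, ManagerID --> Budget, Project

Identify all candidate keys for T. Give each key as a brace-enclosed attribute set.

No FD produces {DeptID}, so it must be in every candidate key.
{DeptID, HireDate} is a candidate key since {DeptID, HireDate}⁺ = {Budget, DeptID, HireDate, JobTitle, ManagerID, Project} covers every attribute.
{DeptID, ManagerID} is a candidate key since {DeptID, ManagerID}⁺ = {Budget, DeptID, HireDate, JobTitle, ManagerID, Project} covers every attribute.
Any other superkey properly contains one of these, so there are no further candidate keys.

{DeptID, HireDate}, {DeptID, ManagerID}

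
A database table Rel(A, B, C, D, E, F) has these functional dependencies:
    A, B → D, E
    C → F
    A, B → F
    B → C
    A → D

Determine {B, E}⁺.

Start with {B, E}.
B → C applies; add {C} → now {B, C, E}.
C → F applies; add {F} → now {B, C, E, F}.
No further FD applies.

{B, C, E, F}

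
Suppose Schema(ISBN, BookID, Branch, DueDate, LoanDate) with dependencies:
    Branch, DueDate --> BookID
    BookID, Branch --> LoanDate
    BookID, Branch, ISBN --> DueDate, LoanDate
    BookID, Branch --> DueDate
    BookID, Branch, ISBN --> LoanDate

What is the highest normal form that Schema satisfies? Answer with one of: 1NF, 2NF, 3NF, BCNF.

Candidate keys: {BookID, Branch, ISBN}, {Branch, DueDate, ISBN}. Prime attributes: {BookID, Branch, DueDate, ISBN}.
Branch, DueDate --> BookID breaks BCNF: {Branch, DueDate}⁺ = {BookID, Branch, DueDate, LoanDate}, so {Branch, DueDate} is not a superkey.
BookID, Branch --> LoanDate has non-prime {LoanDate} on the right and a non-superkey on the left, so 3NF fails.
Since {BookID, Branch} ⊂ {BookID, Branch, ISBN} and {BookID, Branch}⁺ ⊇ {LoanDate} with {LoanDate} non-prime, there is a partial dependency; 2NF fails.

1NF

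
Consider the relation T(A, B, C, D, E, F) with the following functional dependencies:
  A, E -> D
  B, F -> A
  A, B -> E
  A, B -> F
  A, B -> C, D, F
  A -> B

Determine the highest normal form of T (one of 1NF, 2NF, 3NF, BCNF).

BCNF

Candidate keys: {A}, {B, F}. Prime attributes: {A, B, F}.
Each dependency's left side is a superkey — BCNF holds.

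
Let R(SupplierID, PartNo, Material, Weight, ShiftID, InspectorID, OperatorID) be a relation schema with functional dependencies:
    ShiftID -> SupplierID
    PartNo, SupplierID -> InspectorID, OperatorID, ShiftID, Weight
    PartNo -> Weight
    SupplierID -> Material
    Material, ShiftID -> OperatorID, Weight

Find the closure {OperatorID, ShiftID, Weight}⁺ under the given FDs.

{Material, OperatorID, ShiftID, SupplierID, Weight}

Start with {OperatorID, ShiftID, Weight}.
ShiftID -> SupplierID applies; add {SupplierID} → now {OperatorID, ShiftID, SupplierID, Weight}.
SupplierID -> Material applies; add {Material} → now {Material, OperatorID, ShiftID, SupplierID, Weight}.
No further FD applies.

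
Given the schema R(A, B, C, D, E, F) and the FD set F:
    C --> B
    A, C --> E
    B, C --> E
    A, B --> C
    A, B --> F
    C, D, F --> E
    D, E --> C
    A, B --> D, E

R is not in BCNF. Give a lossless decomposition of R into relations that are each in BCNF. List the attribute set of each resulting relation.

Candidate keys of the original relation: {A, B}, {A, C}, {A, D, E}.
In {A, B, C, D, E, F}, {C} is not a superkey ({C}⁺ restricted to this set is {B, C, E}), so split on C --> B, E into {B, C, E} and {A, C, D, F}.
{B, C, E} has no BCNF violation.
{A, C, D, F} has no BCNF violation.

{A, C, D, F}; {B, C, E}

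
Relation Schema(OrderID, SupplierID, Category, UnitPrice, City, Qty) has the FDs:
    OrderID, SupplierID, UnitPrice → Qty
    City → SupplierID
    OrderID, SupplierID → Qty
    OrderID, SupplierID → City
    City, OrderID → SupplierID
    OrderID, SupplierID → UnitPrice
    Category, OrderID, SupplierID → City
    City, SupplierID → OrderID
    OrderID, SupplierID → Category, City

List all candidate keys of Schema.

{City}, {OrderID, SupplierID}

{City}⁺ = {Category, City, OrderID, Qty, SupplierID, UnitPrice} — all of the relation — so {City} is a candidate key.
{OrderID, SupplierID}⁺ = {Category, City, OrderID, Qty, SupplierID, UnitPrice} — all of the relation — so {OrderID, SupplierID} is a candidate key.
These are minimal and exhaustive — every other superkey contains one of them.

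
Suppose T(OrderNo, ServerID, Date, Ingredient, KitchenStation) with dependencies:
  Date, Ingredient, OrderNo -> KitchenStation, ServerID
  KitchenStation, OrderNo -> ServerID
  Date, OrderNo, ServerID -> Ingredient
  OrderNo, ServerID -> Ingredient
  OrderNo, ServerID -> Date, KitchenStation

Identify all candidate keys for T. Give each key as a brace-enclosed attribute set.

{Date, Ingredient, OrderNo}, {KitchenStation, OrderNo}, {OrderNo, ServerID}

{OrderNo} never appears on the right of any FD, so every key must include it.
{KitchenStation, OrderNo}⁺ = {Date, Ingredient, KitchenStation, OrderNo, ServerID} — all of the relation — so {KitchenStation, OrderNo} is a candidate key.
{OrderNo, ServerID}⁺ = {Date, Ingredient, KitchenStation, OrderNo, ServerID} — all of the relation — so {OrderNo, ServerID} is a candidate key.
{Date, Ingredient, OrderNo}⁺ = {Date, Ingredient, KitchenStation, OrderNo, ServerID} — all of the relation — so {Date, Ingredient, OrderNo} is a candidate key.
Any other superkey properly contains one of these, so there are no further candidate keys.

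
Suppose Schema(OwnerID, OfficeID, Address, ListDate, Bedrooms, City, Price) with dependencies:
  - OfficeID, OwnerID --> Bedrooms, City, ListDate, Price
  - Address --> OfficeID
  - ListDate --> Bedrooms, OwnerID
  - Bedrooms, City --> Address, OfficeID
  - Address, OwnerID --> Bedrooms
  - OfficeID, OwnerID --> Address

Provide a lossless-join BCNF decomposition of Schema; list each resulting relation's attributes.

Candidate keys of the original relation: {Address, ListDate}, {Address, OwnerID}, {Bedrooms, City, OwnerID}, {City, ListDate}, {ListDate, OfficeID}, {OfficeID, OwnerID}.
{Address, Bedrooms, City, ListDate, OfficeID, OwnerID, Price}: {Address} determines {Address, OfficeID} here but is not a superkey — split on Address --> OfficeID, giving {Address, OfficeID} and {Address, Bedrooms, City, ListDate, OwnerID, Price}.
{Address, OfficeID} is in BCNF.
{Address, Bedrooms, City, ListDate, OwnerID, Price}: {ListDate} determines {Bedrooms, ListDate, OwnerID} here but is not a superkey — split on ListDate --> Bedrooms, OwnerID, giving {Bedrooms, ListDate, OwnerID} and {Address, City, ListDate, Price}.
{Bedrooms, ListDate, OwnerID} is in BCNF.
{Address, City, ListDate, Price} is in BCNF.

{Address, City, ListDate, Price}; {Address, OfficeID}; {Bedrooms, ListDate, OwnerID}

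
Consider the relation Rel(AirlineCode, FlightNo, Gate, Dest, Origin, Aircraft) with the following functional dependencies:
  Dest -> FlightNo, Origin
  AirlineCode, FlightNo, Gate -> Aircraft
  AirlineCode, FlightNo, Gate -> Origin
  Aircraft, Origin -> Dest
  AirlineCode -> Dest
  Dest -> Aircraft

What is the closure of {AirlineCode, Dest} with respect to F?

Start with {AirlineCode, Dest}.
Dest -> FlightNo, Origin applies; add {FlightNo, Origin} → now {AirlineCode, Dest, FlightNo, Origin}.
Dest -> Aircraft applies; add {Aircraft} → now {Aircraft, AirlineCode, Dest, FlightNo, Origin}.
No further FD applies.

{Aircraft, AirlineCode, Dest, FlightNo, Origin}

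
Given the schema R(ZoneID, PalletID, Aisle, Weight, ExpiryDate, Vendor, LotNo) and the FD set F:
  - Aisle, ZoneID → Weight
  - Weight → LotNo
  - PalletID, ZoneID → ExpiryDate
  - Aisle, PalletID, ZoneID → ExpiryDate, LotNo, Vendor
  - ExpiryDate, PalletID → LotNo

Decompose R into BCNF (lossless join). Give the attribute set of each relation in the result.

{Aisle, PalletID, Vendor, ZoneID}; {Aisle, Weight, ZoneID}; {ExpiryDate, PalletID, ZoneID}; {LotNo, Weight}

Candidate key of the original relation: {Aisle, PalletID, ZoneID}.
Within {Aisle, ExpiryDate, LotNo, PalletID, Vendor, Weight, ZoneID}: {Aisle, ZoneID}⁺ ∩ {Aisle, ExpiryDate, LotNo, PalletID, Vendor, Weight, ZoneID} = {Aisle, LotNo, Weight, ZoneID}, not the whole set, so Aisle, ZoneID → LotNo, Weight violates BCNF; decompose into {Aisle, LotNo, Weight, ZoneID} and {Aisle, ExpiryDate, PalletID, Vendor, ZoneID}.
Within {Aisle, LotNo, Weight, ZoneID}: {Weight}⁺ ∩ {Aisle, LotNo, Weight, ZoneID} = {LotNo, Weight}, not the whole set, so Weight → LotNo violates BCNF; decompose into {LotNo, Weight} and {Aisle, Weight, ZoneID}.
{LotNo, Weight} has no BCNF violation.
{Aisle, Weight, ZoneID} has no BCNF violation.
Within {Aisle, ExpiryDate, PalletID, Vendor, ZoneID}: {PalletID, ZoneID}⁺ ∩ {Aisle, ExpiryDate, PalletID, Vendor, ZoneID} = {ExpiryDate, PalletID, ZoneID}, not the whole set, so PalletID, ZoneID → ExpiryDate violates BCNF; decompose into {ExpiryDate, PalletID, ZoneID} and {Aisle, PalletID, Vendor, ZoneID}.
{ExpiryDate, PalletID, ZoneID} has no BCNF violation.
{Aisle, PalletID, Vendor, ZoneID} has no BCNF violation.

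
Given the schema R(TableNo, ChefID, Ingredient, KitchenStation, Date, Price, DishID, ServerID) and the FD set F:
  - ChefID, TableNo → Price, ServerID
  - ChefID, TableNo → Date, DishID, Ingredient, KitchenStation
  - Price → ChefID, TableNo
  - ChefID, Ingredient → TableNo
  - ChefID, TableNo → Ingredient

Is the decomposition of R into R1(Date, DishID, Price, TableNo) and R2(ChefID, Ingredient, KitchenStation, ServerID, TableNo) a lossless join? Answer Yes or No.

No

R1 ∩ R2 = {TableNo}; its closure under F is {TableNo}.
The closure covers neither R1 nor R2 entirely; the join is not lossless.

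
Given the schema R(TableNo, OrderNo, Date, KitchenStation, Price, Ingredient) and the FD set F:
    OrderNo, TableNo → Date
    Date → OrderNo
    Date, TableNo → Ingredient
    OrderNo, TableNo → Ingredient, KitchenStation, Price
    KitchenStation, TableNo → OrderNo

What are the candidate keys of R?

{TableNo} never appears on the right of any FD, so every key must include it.
{Date, TableNo}⁺ = {Date, Ingredient, KitchenStation, OrderNo, Price, TableNo} — all of the relation — so {Date, TableNo} is a candidate key.
{KitchenStation, TableNo}⁺ = {Date, Ingredient, KitchenStation, OrderNo, Price, TableNo} — all of the relation — so {KitchenStation, TableNo} is a candidate key.
{OrderNo, TableNo}⁺ = {Date, Ingredient, KitchenStation, OrderNo, Price, TableNo} — all of the relation — so {OrderNo, TableNo} is a candidate key.
Any other superkey properly contains one of these, so there are no further candidate keys.

{Date, TableNo}, {KitchenStation, TableNo}, {OrderNo, TableNo}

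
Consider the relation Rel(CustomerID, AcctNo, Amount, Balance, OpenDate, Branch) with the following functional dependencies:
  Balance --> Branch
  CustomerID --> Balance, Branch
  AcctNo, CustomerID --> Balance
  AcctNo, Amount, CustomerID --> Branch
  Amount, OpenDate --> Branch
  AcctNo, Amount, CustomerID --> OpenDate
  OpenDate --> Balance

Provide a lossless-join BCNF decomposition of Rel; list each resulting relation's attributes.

Candidate key of the original relation: {AcctNo, Amount, CustomerID}.
Within {AcctNo, Amount, Balance, Branch, CustomerID, OpenDate}: {Balance}⁺ ∩ {AcctNo, Amount, Balance, Branch, CustomerID, OpenDate} = {Balance, Branch}, not the whole set, so Balance --> Branch violates BCNF; decompose into {Balance, Branch} and {AcctNo, Amount, Balance, CustomerID, OpenDate}.
{Balance, Branch} is in BCNF.
Within {AcctNo, Amount, Balance, CustomerID, OpenDate}: {CustomerID}⁺ ∩ {AcctNo, Amount, Balance, CustomerID, OpenDate} = {Balance, CustomerID}, not the whole set, so CustomerID --> Balance violates BCNF; decompose into {Balance, CustomerID} and {AcctNo, Amount, CustomerID, OpenDate}.
{Balance, CustomerID} is in BCNF.
{AcctNo, Amount, CustomerID, OpenDate} is in BCNF.

{AcctNo, Amount, CustomerID, OpenDate}; {Balance, Branch}; {Balance, CustomerID}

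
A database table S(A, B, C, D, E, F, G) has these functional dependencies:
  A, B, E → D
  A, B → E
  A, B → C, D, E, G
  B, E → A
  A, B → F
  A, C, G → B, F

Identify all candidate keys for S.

{A, B}⁺ = {A, B, C, D, E, F, G}, which is every attribute, so {A, B} is a candidate key.
{B, E}⁺ = {A, B, C, D, E, F, G}, which is every attribute, so {B, E} is a candidate key.
{A, C, G}⁺ = {A, B, C, D, E, F, G}, which is every attribute, so {A, C, G} is a candidate key.
Any other superkey properly contains one of these, so there are no further candidate keys.

{A, B}, {A, C, G}, {B, E}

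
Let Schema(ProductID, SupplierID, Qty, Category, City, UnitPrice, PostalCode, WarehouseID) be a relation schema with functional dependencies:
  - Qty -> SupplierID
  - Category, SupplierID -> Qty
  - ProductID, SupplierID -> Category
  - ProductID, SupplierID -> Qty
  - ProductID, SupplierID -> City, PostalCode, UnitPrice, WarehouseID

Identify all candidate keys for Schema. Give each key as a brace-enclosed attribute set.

Attributes never on any right-hand side: {ProductID} — every candidate key must contain it.
{ProductID, Qty}⁺ = {Category, City, PostalCode, ProductID, Qty, SupplierID, UnitPrice, WarehouseID} — all of the relation — so {ProductID, Qty} is a candidate key.
{ProductID, SupplierID}⁺ = {Category, City, PostalCode, ProductID, Qty, SupplierID, UnitPrice, WarehouseID} — all of the relation — so {ProductID, SupplierID} is a candidate key.
Any other superkey properly contains one of these, so there are no further candidate keys.

{ProductID, Qty}, {ProductID, SupplierID}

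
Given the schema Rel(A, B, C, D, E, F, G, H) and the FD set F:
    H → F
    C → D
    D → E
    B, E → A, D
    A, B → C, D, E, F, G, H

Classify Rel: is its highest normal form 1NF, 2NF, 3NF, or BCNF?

Candidate keys: {A, B}, {B, C}, {B, D}, {B, E}. Prime attributes: {A, B, C, D, E}.
H → F breaks BCNF: {H}⁺ = {F, H}, so {H} is not a superkey.
Because {F} is non-prime and the left side of H → F is not a superkey, the relation is not in 3NF.
No proper subset of a key has a non-prime attribute in its closure, so there is no partial dependency; 2NF holds.

2NF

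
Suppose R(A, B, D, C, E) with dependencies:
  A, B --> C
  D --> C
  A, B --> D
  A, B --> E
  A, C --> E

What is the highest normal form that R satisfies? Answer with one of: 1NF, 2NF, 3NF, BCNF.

Candidate key: {A, B}. Prime attributes: {A, B}.
D --> C breaks BCNF: {D}⁺ = {C, D}, so {D} is not a superkey.
D --> C determines the non-prime attribute {C} from a non-superkey — 3NF is violated.
No non-prime attribute depends on a proper subset of any candidate key, so 2NF holds.

2NF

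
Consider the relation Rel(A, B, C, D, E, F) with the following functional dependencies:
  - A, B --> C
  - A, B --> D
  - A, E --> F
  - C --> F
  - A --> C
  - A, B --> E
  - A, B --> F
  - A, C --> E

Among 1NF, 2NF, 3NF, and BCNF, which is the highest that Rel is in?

Candidate key: {A, B}. Prime attributes: {A, B}.
A, E --> F breaks BCNF: {A, E}⁺ = {A, C, E, F}, so {A, E} is not a superkey.
A, E --> F has non-prime {F} on the right and a non-superkey on the left, so 3NF fails.
The proper key subset {A} of {A, B} determines non-prime {C, E, F}, so the relation is not even in 2NF.

1NF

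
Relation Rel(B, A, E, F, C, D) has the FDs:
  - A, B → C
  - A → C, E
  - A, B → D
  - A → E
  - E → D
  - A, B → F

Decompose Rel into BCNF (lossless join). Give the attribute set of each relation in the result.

{A, B, F}; {A, C, E}; {D, E}

Candidate key of the original relation: {A, B}.
In {A, B, C, D, E, F}, {A} is not a superkey ({A}⁺ restricted to this set is {A, C, D, E}), so split on A → C, D, E into {A, C, D, E} and {A, B, F}.
In {A, C, D, E}, {E} is not a superkey ({E}⁺ restricted to this set is {D, E}), so split on E → D into {D, E} and {A, C, E}.
{D, E}: every determinant is a superkey — BCNF.
{A, C, E}: every determinant is a superkey — BCNF.
{A, B, F}: every determinant is a superkey — BCNF.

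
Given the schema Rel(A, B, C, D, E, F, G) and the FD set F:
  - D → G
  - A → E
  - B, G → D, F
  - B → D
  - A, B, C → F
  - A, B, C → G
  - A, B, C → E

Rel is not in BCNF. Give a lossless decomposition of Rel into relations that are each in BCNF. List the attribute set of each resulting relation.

{A, B, C}; {A, E}; {B, D, F}; {D, G}

Candidate key of the original relation: {A, B, C}.
{A, B, C, D, E, F, G}: {D} determines {D, G} here but is not a superkey — split on D → G, giving {D, G} and {A, B, C, D, E, F}.
{D, G} is in BCNF.
{A, B, C, D, E, F}: {A} determines {A, E} here but is not a superkey — split on A → E, giving {A, E} and {A, B, C, D, F}.
{A, E} is in BCNF.
{A, B, C, D, F}: {B} determines {B, D, F} here but is not a superkey — split on B → D, F, giving {B, D, F} and {A, B, C}.
{B, D, F} is in BCNF.
{A, B, C} is in BCNF.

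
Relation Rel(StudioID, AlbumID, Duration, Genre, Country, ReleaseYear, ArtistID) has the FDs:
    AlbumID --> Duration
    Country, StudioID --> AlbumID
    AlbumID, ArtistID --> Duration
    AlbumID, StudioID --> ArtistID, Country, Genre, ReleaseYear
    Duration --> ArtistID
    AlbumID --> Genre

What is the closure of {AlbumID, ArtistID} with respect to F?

{AlbumID, ArtistID, Duration, Genre}

Start with {AlbumID, ArtistID}.
AlbumID --> Duration applies; add {Duration} → now {AlbumID, ArtistID, Duration}.
AlbumID --> Genre applies; add {Genre} → now {AlbumID, ArtistID, Duration, Genre}.
No further FD applies.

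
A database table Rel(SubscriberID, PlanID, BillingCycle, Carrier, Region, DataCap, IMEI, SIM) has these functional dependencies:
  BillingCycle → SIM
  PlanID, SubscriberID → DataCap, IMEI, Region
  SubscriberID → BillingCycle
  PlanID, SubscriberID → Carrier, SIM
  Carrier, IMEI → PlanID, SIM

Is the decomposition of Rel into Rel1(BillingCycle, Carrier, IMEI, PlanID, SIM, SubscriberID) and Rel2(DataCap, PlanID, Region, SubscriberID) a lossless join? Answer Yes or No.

Yes

Common attributes: {PlanID, SubscriberID}; their closure is {BillingCycle, Carrier, DataCap, IMEI, PlanID, Region, SIM, SubscriberID}.
Rel1 is contained in that closure, so Rel1 ∩ Rel2 → Rel1 holds and the join is lossless.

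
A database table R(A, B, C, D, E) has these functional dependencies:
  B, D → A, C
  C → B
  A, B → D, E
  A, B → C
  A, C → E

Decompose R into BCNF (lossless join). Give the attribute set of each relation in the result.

Candidate keys of the original relation: {A, B}, {A, C}, {B, D}, {C, D}.
In {A, B, C, D, E}, {C} is not a superkey ({C}⁺ restricted to this set is {B, C}), so split on C → B into {B, C} and {A, C, D, E}.
{B, C}: every determinant is a superkey — BCNF.
{A, C, D, E}: every determinant is a superkey — BCNF.

{A, C, D, E}; {B, C}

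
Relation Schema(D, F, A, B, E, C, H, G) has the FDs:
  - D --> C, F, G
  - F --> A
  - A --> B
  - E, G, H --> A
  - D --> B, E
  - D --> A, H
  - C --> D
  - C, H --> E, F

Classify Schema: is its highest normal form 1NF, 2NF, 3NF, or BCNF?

Candidate keys: {C}, {D}. Prime attributes: {C, D}.
F --> A: {F}⁺ = {A, B, F}, which is not all of the attributes, so the left side is not a superkey — BCNF is violated.
F --> A has non-prime {A} on the right and a non-superkey on the left, so 3NF fails.
With only single-attribute keys there can be no partial dependency, so 2NF holds.

2NF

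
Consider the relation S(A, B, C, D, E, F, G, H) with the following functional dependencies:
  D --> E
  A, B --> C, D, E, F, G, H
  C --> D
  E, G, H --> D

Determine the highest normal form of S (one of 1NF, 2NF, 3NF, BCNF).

Candidate key: {A, B}. Prime attributes: {A, B}.
D --> E: {D}⁺ = {D, E}, which is not all of the attributes, so the left side is not a superkey — BCNF is violated.
D --> E has non-prime {E} on the right and a non-superkey on the left, so 3NF fails.
Checking every proper subset of each key, none determines a non-prime attribute — 2NF is satisfied.

2NF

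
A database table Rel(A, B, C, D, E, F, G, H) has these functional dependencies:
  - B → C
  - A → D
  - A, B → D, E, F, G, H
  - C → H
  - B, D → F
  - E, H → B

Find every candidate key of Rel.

{A, B}, {A, C, E}, {A, E, H}

Attributes never on any right-hand side: {A} — every candidate key must contain it.
Closure of {A, B} is {A, B, C, D, E, F, G, H}, the whole schema; {A, B} is a candidate key.
Closure of {A, C, E} is {A, B, C, D, E, F, G, H}, the whole schema; {A, C, E} is a candidate key.
Closure of {A, E, H} is {A, B, C, D, E, F, G, H}, the whole schema; {A, E, H} is a candidate key.
No proper subset of any of these is a key, and no other minimal superkey exists.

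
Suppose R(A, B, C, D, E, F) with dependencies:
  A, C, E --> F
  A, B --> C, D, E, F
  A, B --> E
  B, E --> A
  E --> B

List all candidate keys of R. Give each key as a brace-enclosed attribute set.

Closure of {E} is {A, B, C, D, E, F}, the whole schema; {E} is a candidate key.
Closure of {A, B} is {A, B, C, D, E, F}, the whole schema; {A, B} is a candidate key.
Any other superkey properly contains one of these, so there are no further candidate keys.

{A, B}, {E}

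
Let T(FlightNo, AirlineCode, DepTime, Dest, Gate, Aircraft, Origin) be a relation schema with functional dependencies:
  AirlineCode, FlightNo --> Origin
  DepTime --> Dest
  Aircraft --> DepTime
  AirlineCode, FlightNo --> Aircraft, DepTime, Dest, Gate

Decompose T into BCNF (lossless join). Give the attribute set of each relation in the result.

{Aircraft, AirlineCode, FlightNo, Gate, Origin}; {Aircraft, DepTime}; {DepTime, Dest}

Candidate key of the original relation: {AirlineCode, FlightNo}.
In {Aircraft, AirlineCode, DepTime, Dest, FlightNo, Gate, Origin}, {DepTime} is not a superkey ({DepTime}⁺ restricted to this set is {DepTime, Dest}), so split on DepTime --> Dest into {DepTime, Dest} and {Aircraft, AirlineCode, DepTime, FlightNo, Gate, Origin}.
{DepTime, Dest}: every determinant is a superkey — BCNF.
In {Aircraft, AirlineCode, DepTime, FlightNo, Gate, Origin}, {Aircraft} is not a superkey ({Aircraft}⁺ restricted to this set is {Aircraft, DepTime}), so split on Aircraft --> DepTime into {Aircraft, DepTime} and {Aircraft, AirlineCode, FlightNo, Gate, Origin}.
{Aircraft, DepTime}: every determinant is a superkey — BCNF.
{Aircraft, AirlineCode, FlightNo, Gate, Origin}: every determinant is a superkey — BCNF.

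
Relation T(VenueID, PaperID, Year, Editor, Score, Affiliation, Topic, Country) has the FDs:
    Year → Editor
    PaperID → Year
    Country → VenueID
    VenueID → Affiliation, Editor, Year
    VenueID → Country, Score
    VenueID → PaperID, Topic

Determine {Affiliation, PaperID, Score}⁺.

{Affiliation, Editor, PaperID, Score, Year}

Start with {Affiliation, PaperID, Score}.
PaperID → Year applies; add {Year} → now {Affiliation, PaperID, Score, Year}.
Year → Editor applies; add {Editor} → now {Affiliation, Editor, PaperID, Score, Year}.
No further FD applies.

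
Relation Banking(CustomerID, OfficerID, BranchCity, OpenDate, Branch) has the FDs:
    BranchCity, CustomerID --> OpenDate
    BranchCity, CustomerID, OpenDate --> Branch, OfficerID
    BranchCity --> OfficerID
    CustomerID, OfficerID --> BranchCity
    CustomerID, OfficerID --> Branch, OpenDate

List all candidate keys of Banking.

{BranchCity, CustomerID}, {CustomerID, OfficerID}

{CustomerID} never appears on the right of any FD, so every key must include it.
{BranchCity, CustomerID}⁺ = {Branch, BranchCity, CustomerID, OfficerID, OpenDate} — all of the relation — so {BranchCity, CustomerID} is a candidate key.
{CustomerID, OfficerID}⁺ = {Branch, BranchCity, CustomerID, OfficerID, OpenDate} — all of the relation — so {CustomerID, OfficerID} is a candidate key.
These are minimal and exhaustive — every other superkey contains one of them.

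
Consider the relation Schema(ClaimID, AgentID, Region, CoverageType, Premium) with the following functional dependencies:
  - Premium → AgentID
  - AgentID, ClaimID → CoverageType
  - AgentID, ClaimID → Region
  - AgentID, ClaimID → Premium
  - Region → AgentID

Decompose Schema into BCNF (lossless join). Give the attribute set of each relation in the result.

{AgentID, Premium}; {ClaimID, CoverageType, Premium, Region}

Candidate keys of the original relation: {AgentID, ClaimID}, {ClaimID, Premium}, {ClaimID, Region}.
In {AgentID, ClaimID, CoverageType, Premium, Region}, {Premium} is not a superkey ({Premium}⁺ restricted to this set is {AgentID, Premium}), so split on Premium → AgentID into {AgentID, Premium} and {ClaimID, CoverageType, Premium, Region}.
{AgentID, Premium}: every determinant is a superkey — BCNF.
{ClaimID, CoverageType, Premium, Region}: every determinant is a superkey — BCNF.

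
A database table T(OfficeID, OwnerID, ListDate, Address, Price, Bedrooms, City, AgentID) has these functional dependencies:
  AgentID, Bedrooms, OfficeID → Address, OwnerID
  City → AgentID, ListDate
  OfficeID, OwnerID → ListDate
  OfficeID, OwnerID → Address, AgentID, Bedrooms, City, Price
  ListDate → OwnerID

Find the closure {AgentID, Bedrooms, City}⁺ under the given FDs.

Start with {AgentID, Bedrooms, City}.
City → AgentID, ListDate applies; add {ListDate} → now {AgentID, Bedrooms, City, ListDate}.
ListDate → OwnerID applies; add {OwnerID} → now {AgentID, Bedrooms, City, ListDate, OwnerID}.
No further FD applies.

{AgentID, Bedrooms, City, ListDate, OwnerID}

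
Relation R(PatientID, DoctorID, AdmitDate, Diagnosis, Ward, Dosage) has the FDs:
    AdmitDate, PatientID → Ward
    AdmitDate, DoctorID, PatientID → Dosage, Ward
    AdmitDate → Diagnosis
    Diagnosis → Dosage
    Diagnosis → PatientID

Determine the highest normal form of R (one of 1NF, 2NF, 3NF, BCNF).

1NF

Candidate key: {AdmitDate, DoctorID}. Prime attributes: {AdmitDate, DoctorID}.
AdmitDate, PatientID → Ward: {AdmitDate, PatientID}⁺ = {AdmitDate, Diagnosis, Dosage, PatientID, Ward}, which is not all of the attributes, so the left side is not a superkey — BCNF is violated.
AdmitDate, PatientID → Ward determines the non-prime attribute {Ward} from a non-superkey — 3NF is violated.
{AdmitDate} is a proper subset of the key {AdmitDate, DoctorID}, and {AdmitDate}⁺ contains the non-prime attributes {Diagnosis, Dosage, PatientID, Ward} — a partial dependency, so 2NF is violated.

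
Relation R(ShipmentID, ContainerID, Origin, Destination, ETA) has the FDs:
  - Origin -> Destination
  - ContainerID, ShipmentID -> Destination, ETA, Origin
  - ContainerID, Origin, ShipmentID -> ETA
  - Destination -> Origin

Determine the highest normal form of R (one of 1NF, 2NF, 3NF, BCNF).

2NF

Candidate key: {ContainerID, ShipmentID}. Prime attributes: {ContainerID, ShipmentID}.
Origin -> Destination breaks BCNF: {Origin}⁺ = {Destination, Origin}, so {Origin} is not a superkey.
Origin -> Destination has non-prime {Destination} on the right and a non-superkey on the left, so 3NF fails.
No proper subset of a key has a non-prime attribute in its closure, so there is no partial dependency; 2NF holds.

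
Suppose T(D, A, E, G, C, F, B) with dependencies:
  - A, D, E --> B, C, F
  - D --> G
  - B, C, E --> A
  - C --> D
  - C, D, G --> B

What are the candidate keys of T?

Attributes never on any right-hand side: {E} — every candidate key must contain it.
{C, E}⁺ = {A, B, C, D, E, F, G} — all of the relation — so {C, E} is a candidate key.
{A, D, E}⁺ = {A, B, C, D, E, F, G} — all of the relation — so {A, D, E} is a candidate key.
Any other superkey properly contains one of these, so there are no further candidate keys.

{A, D, E}, {C, E}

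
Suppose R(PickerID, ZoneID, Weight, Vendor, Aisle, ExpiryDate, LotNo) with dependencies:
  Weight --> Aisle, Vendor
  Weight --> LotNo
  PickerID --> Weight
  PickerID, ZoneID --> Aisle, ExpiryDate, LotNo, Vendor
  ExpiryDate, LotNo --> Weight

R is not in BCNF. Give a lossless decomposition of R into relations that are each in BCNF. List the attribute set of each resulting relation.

Candidate key of the original relation: {PickerID, ZoneID}.
{Aisle, ExpiryDate, LotNo, PickerID, Vendor, Weight, ZoneID}: {Weight} determines {Aisle, LotNo, Vendor, Weight} here but is not a superkey — split on Weight --> Aisle, LotNo, Vendor, giving {Aisle, LotNo, Vendor, Weight} and {ExpiryDate, PickerID, Weight, ZoneID}.
{Aisle, LotNo, Vendor, Weight}: every determinant is a superkey — BCNF.
{ExpiryDate, PickerID, Weight, ZoneID}: {PickerID} determines {PickerID, Weight} here but is not a superkey — split on PickerID --> Weight, giving {PickerID, Weight} and {ExpiryDate, PickerID, ZoneID}.
{PickerID, Weight}: every determinant is a superkey — BCNF.
{ExpiryDate, PickerID, ZoneID}: every determinant is a superkey — BCNF.

{Aisle, LotNo, Vendor, Weight}; {ExpiryDate, PickerID, ZoneID}; {PickerID, Weight}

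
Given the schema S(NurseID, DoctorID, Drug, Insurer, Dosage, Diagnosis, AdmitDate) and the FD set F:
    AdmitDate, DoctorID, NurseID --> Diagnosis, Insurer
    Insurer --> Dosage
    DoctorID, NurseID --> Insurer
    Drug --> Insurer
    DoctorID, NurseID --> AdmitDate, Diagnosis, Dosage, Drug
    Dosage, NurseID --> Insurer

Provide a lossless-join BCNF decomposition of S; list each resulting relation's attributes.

{AdmitDate, Diagnosis, DoctorID, Drug, NurseID}; {Dosage, Insurer}; {Drug, Insurer}

Candidate key of the original relation: {DoctorID, NurseID}.
In {AdmitDate, Diagnosis, DoctorID, Dosage, Drug, Insurer, NurseID}, {Insurer} is not a superkey ({Insurer}⁺ restricted to this set is {Dosage, Insurer}), so split on Insurer --> Dosage into {Dosage, Insurer} and {AdmitDate, Diagnosis, DoctorID, Drug, Insurer, NurseID}.
{Dosage, Insurer} is in BCNF.
In {AdmitDate, Diagnosis, DoctorID, Drug, Insurer, NurseID}, {Drug} is not a superkey ({Drug}⁺ restricted to this set is {Drug, Insurer}), so split on Drug --> Insurer into {Drug, Insurer} and {AdmitDate, Diagnosis, DoctorID, Drug, NurseID}.
{Drug, Insurer} is in BCNF.
{AdmitDate, Diagnosis, DoctorID, Drug, NurseID} is in BCNF.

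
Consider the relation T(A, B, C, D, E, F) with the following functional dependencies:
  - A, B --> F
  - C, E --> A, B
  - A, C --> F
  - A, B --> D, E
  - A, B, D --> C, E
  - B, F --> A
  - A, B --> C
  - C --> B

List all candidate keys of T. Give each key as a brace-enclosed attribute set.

{A, B}, {A, C}, {B, F}, {C, E}, {C, F}

{A, B} is a candidate key since {A, B}⁺ = {A, B, C, D, E, F} covers every attribute.
{A, C} is a candidate key since {A, C}⁺ = {A, B, C, D, E, F} covers every attribute.
{B, F} is a candidate key since {B, F}⁺ = {A, B, C, D, E, F} covers every attribute.
{C, E} is a candidate key since {C, E}⁺ = {A, B, C, D, E, F} covers every attribute.
{C, F} is a candidate key since {C, F}⁺ = {A, B, C, D, E, F} covers every attribute.
No proper subset of any of these is a key, and no other minimal superkey exists.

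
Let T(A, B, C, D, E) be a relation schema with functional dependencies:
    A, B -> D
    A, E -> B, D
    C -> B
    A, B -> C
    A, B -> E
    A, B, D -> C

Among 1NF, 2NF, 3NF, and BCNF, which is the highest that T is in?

Candidate keys: {A, B}, {A, C}, {A, E}. Prime attributes: {A, B, C, E}.
C -> B breaks BCNF: {C}⁺ = {B, C}, so {C} is not a superkey.
Since {B} ⊆ prime attributes and every other non-superkey FD also has a prime right side, the schema is in 3NF.

3NF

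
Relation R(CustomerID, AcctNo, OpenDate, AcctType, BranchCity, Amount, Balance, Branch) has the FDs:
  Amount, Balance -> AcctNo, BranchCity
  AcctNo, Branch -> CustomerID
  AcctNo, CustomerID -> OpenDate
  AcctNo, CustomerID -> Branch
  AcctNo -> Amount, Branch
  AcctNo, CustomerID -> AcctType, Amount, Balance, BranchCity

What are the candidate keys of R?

{AcctNo}, {Amount, Balance}

{AcctNo}⁺ = {AcctNo, AcctType, Amount, Balance, Branch, BranchCity, CustomerID, OpenDate} — all of the relation — so {AcctNo} is a candidate key.
{Amount, Balance}⁺ = {AcctNo, AcctType, Amount, Balance, Branch, BranchCity, CustomerID, OpenDate} — all of the relation — so {Amount, Balance} is a candidate key.
Any other superkey properly contains one of these, so there are no further candidate keys.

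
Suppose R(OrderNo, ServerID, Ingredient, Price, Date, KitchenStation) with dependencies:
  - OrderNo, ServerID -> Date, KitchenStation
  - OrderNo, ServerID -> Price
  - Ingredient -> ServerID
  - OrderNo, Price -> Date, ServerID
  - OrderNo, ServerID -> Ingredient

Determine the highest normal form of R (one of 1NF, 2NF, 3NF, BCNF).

Candidate keys: {Ingredient, OrderNo}, {OrderNo, Price}, {OrderNo, ServerID}. Prime attributes: {Ingredient, OrderNo, Price, ServerID}.
For Ingredient -> ServerID we have {Ingredient}⁺ = {Ingredient, ServerID}; {Ingredient} is not a superkey, so BCNF fails.
Its right-hand attributes {ServerID} are all prime, as are those of every other non-superkey FD — the relation is in 3NF.

3NF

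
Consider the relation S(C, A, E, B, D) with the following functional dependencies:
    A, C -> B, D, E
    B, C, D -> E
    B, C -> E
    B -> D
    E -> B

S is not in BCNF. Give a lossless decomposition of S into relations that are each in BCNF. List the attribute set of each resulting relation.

{A, B, C}; {B, D}; {B, E}; {C, E}

Candidate key of the original relation: {A, C}.
{A, B, C, D, E}: {B, C, D} determines {B, C, D, E} here but is not a superkey — split on B, C, D -> E, giving {B, C, D, E} and {A, B, C, D}.
{B, C, D, E}: {B} determines {B, D} here but is not a superkey — split on B -> D, giving {B, D} and {B, C, E}.
{B, D} is in BCNF.
{B, C, E}: {E} determines {B, E} here but is not a superkey — split on E -> B, giving {B, E} and {C, E}.
{B, E} is in BCNF.
{C, E} is in BCNF.
{A, B, C, D}: {B, C} determines {B, C, D} here but is not a superkey — split on B, C -> D, giving {B, C, D} and {A, B, C}.
{B, C, D}: {B} determines {B, D} here but is not a superkey — split on B -> D, giving {B, D} and {B, C}.
{B, D} is in BCNF.
{B, C} is in BCNF.
{A, B, C} is in BCNF.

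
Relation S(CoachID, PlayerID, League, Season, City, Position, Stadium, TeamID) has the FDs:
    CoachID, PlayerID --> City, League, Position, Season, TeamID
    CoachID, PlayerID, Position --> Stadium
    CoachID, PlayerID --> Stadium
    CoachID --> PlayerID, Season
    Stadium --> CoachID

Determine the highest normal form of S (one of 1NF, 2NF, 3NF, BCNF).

Candidate keys: {CoachID}, {Stadium}. Prime attributes: {CoachID, Stadium}.
The left-hand side of every FD is a superkey, so BCNF is satisfied.

BCNF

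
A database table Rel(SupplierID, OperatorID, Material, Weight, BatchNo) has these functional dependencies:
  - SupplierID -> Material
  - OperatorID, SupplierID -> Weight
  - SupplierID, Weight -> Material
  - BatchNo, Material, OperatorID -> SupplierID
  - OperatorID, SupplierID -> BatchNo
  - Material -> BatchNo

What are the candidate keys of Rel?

{Material, OperatorID}, {OperatorID, SupplierID}

No FD produces {OperatorID}, so it must be in every candidate key.
{Material, OperatorID}⁺ = {BatchNo, Material, OperatorID, SupplierID, Weight} — all of the relation — so {Material, OperatorID} is a candidate key.
{OperatorID, SupplierID}⁺ = {BatchNo, Material, OperatorID, SupplierID, Weight} — all of the relation — so {OperatorID, SupplierID} is a candidate key.
No proper subset of any of these is a key, and no other minimal superkey exists.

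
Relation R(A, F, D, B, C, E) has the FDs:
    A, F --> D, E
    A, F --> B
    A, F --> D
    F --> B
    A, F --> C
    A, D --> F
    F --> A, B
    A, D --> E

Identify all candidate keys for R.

{A, D}, {F}

{F} is a candidate key since {F}⁺ = {A, B, C, D, E, F} covers every attribute.
{A, D} is a candidate key since {A, D}⁺ = {A, B, C, D, E, F} covers every attribute.
Any other superkey properly contains one of these, so there are no further candidate keys.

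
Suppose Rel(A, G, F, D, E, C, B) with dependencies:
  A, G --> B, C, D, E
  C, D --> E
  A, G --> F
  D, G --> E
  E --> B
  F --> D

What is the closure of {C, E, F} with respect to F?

{B, C, D, E, F}

Start with {C, E, F}.
E --> B applies; add {B} → now {B, C, E, F}.
F --> D applies; add {D} → now {B, C, D, E, F}.
No further FD applies.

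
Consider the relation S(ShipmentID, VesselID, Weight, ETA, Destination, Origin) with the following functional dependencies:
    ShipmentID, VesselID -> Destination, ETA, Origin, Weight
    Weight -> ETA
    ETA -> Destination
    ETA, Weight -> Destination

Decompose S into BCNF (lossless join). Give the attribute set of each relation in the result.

{Destination, ETA}; {ETA, Weight}; {Origin, ShipmentID, VesselID, Weight}

Candidate key of the original relation: {ShipmentID, VesselID}.
{Destination, ETA, Origin, ShipmentID, VesselID, Weight}: {Weight} determines {Destination, ETA, Weight} here but is not a superkey — split on Weight -> Destination, ETA, giving {Destination, ETA, Weight} and {Origin, ShipmentID, VesselID, Weight}.
{Destination, ETA, Weight}: {ETA} determines {Destination, ETA} here but is not a superkey — split on ETA -> Destination, giving {Destination, ETA} and {ETA, Weight}.
{Destination, ETA} has no BCNF violation.
{ETA, Weight} has no BCNF violation.
{Origin, ShipmentID, VesselID, Weight} has no BCNF violation.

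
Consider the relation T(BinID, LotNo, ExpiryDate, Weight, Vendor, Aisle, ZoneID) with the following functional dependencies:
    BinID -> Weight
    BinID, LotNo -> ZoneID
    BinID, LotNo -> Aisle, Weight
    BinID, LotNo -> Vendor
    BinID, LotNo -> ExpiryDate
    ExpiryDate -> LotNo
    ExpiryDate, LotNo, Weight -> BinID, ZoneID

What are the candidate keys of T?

{BinID, ExpiryDate} is a candidate key since {BinID, ExpiryDate}⁺ = {Aisle, BinID, ExpiryDate, LotNo, Vendor, Weight, ZoneID} covers every attribute.
{BinID, LotNo} is a candidate key since {BinID, LotNo}⁺ = {Aisle, BinID, ExpiryDate, LotNo, Vendor, Weight, ZoneID} covers every attribute.
{ExpiryDate, Weight} is a candidate key since {ExpiryDate, Weight}⁺ = {Aisle, BinID, ExpiryDate, LotNo, Vendor, Weight, ZoneID} covers every attribute.
Any other superkey properly contains one of these, so there are no further candidate keys.

{BinID, ExpiryDate}, {BinID, LotNo}, {ExpiryDate, Weight}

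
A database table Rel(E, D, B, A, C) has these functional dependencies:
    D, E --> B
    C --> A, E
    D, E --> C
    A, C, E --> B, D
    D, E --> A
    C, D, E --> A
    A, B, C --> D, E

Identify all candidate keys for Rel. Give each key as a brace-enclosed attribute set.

{C} is a candidate key since {C}⁺ = {A, B, C, D, E} covers every attribute.
{D, E} is a candidate key since {D, E}⁺ = {A, B, C, D, E} covers every attribute.
These are minimal and exhaustive — every other superkey contains one of them.

{C}, {D, E}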